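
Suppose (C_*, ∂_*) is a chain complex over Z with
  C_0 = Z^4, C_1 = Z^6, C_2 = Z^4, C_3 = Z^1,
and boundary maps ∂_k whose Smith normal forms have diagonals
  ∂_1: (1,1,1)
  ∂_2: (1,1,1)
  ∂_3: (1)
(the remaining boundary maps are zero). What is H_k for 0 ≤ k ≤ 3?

H_0: b_0 = 4 − 0 − 3 = 1; torsion from ∂_1 factors > 1: none. So H_0 = Z.
H_1: b_1 = 6 − 3 − 3 = 0; torsion from ∂_2 factors > 1: none. So H_1 = 0.
H_2: b_2 = 4 − 3 − 1 = 0; torsion from ∂_3 factors > 1: none. So H_2 = 0.
H_3: b_3 = 1 − 1 − 0 = 0; torsion from ∂_4 factors > 1: none. So H_3 = 0.

H_0 = Z,  H_1 = 0,  H_2 = 0,  H_3 = 0.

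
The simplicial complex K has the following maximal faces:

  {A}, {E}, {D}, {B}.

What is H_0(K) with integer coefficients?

K has 4 vertices.
rank ∂_0 = 0, rank ∂_1 = 0 ⇒ b_0 = 4 − 0 − 0 = 4. So H_0 ≅ Z^4.

H_0 ≅ Z^4.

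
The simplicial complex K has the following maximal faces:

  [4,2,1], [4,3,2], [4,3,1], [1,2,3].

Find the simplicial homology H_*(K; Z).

Order the vertices as 1 < 2 < 3 < 4. Listing each simplex with vertices in this order, K has dimension 2 with simplices:

  0-simplices (4): [1], [2], [3], [4]
  1-simplices (6): [1,2], [1,3], [1,4], [2,3], [2,4], [3,4]
  2-simplices (4): [1,2,3], [1,2,4], [1,3,4], [2,3,4]

so the chain groups are C_0 ≅ Z^4, C_1 ≅ Z^6, C_2 ≅ Z^4.

Boundary ∂_1: C_1 → C_0 sends each edge [p,q] (with p < q) to q − p. For instance
  ∂[1,4] = [4] − [1].
As a 4×6 matrix over Z this has rank 3, with invariant factors (1,1,1).

Boundary ∂_2: C_2 → C_1 sends each 2-simplex [p,q,r] to [q,r] − [p,r] + [p,q]. For instance
  ∂[1,2,4] = [2,4] − [1,4] + [1,2],
  ∂[1,3,4] = [3,4] − [1,4] + [1,3].
This gives a 6×4 integer matrix of rank 3; reducing to Smith normal form yields diagonal entries (1,1,1).

Reading off H_k = ker ∂_k / im ∂_{k+1}:

  H_0: rank C_0 − rank ∂_1 = 4 − 3 = 1, and the invariant factors of ∂_1 are all 1, so H_0 ≅ Z.
  H_1: rank ker ∂_1 − rank ∂_2 = (6 − 3) − 3 = 0, and the invariant factors of ∂_2 are all 1, so H_1 ≅ 0.
  H_2: rank ker ∂_2 − rank ∂_3 = (4 − 3) − 0 = 1, and there is no ∂_3, so H_2 ≅ Z.

H_0 = Z,  H_1 = 0,  H_2 = Z.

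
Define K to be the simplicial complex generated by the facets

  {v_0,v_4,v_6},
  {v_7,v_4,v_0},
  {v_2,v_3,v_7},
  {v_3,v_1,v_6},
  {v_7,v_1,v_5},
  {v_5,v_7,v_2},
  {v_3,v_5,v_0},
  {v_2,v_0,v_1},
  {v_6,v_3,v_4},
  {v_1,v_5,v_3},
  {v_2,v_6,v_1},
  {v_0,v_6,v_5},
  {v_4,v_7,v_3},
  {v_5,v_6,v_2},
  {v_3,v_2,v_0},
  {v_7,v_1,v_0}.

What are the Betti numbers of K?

b_0 = 1, b_1 = 2, b_2 = 1.

Order the vertices as v_0 < v_1 < v_2 < v_3 < v_4 < v_5 < v_6 < v_7. Listing each simplex with vertices in this order, K has dimension 2 with simplices:

  0-simplices (8): [v_0], [v_1], [v_2], [v_3], [v_4], [v_5], [v_6], [v_7]
  1-simplices (24): (24 of them)
  2-simplices (16): (16 of them)

so the chain groups are C_0 ≅ Z^8, C_1 ≅ Z^24, C_2 ≅ Z^16.

The boundary map ∂_1: C_1 → C_0 sends each edge [p,q] (with p < q) to q − p. For instance
  ∂[v_0,v_6] = [v_6] − [v_0].
The 8×24 boundary matrix has rank 7 and Smith normal form diag(1,1,1,1,1,1,1).

Boundary ∂_2: C_2 → C_1 sends each 2-simplex [p,q,r] to [q,r] − [p,r] + [p,q]. For instance
  ∂[v_0,v_5,v_6] = [v_5,v_6] − [v_0,v_6] + [v_0,v_5],
  ∂[v_1,v_5,v_7] = [v_5,v_7] − [v_1,v_7] + [v_1,v_5].
The 24×16 boundary matrix has rank 15 and Smith normal form diag(1,1,1,1,1,1,1,1,1,1,1,1,1,1,1).

From H_k ≅ ker(∂_k) / im(∂_{k+1}) we obtain:

  H_0: rank C_0 − rank ∂_1 = 8 − 7 = 1, and the invariant factors of ∂_1 are all 1, so H_0 ≅ Z.
  H_1: rank ker ∂_1 − rank ∂_2 = (24 − 7) − 15 = 2, and the invariant factors of ∂_2 are all 1, so H_1 ≅ Z^2.
  H_2: rank ker ∂_2 − rank ∂_3 = (16 − 15) − 0 = 1, and there is no ∂_3, so H_2 ≅ Z.

As a check, the Euler characteristic is 8 − 24 + 16 = 0, which agrees with 1 − 2 + 1 = 0.
(K is a triangulation of the torus T^2.)

Hence the Betti numbers are b_0 = 1, b_1 = 2, b_2 = 1.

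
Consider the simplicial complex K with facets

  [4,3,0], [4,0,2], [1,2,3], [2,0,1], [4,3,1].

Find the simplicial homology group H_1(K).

Order the vertices as 0 < 1 < 2 < 3 < 4. Listing each simplex with vertices in this order, K has dimension 2 with simplices:

  0-simplices (5): [0], [1], [2], [3], [4]
  1-simplices (10): [0,1], [0,2], [0,3], [0,4], [1,2], [1,3], [1,4], [2,3], [2,4], [3,4]
  2-simplices (5): [0,1,2], [0,2,4], [0,3,4], [1,2,3], [1,3,4]

giving chain groups C_0 ≅ Z^5, C_1 ≅ Z^10, C_2 ≅ Z^5.

Boundary ∂_1: C_1 → C_0 sends each edge [p,q] (with p < q) to q − p.
As a 5×10 matrix over Z this has rank 4, with invariant factors (1,1,1,1).

Boundary ∂_2: C_2 → C_1 acts by ∂[p,q,r] = [q,r] − [p,r] + [p,q]. For instance
  ∂[0,1,2] = [1,2] − [0,2] + [0,1],
  ∂[1,3,4] = [3,4] − [1,4] + [1,3].
The resulting 10×5 matrix has rank 5, and its Smith normal form has invariant factors (1,1,1,1,1).

From H_k ≅ ker(∂_k) / im(∂_{k+1}) we obtain:

  H_1: rank ker ∂_1 − rank ∂_2 = (10 − 4) − 5 = 1, and the invariant factors of ∂_2 are all 1, so H_1 ≅ Z.

(K is a triangulation of the Möbius band.)

H_1 ≅ Z.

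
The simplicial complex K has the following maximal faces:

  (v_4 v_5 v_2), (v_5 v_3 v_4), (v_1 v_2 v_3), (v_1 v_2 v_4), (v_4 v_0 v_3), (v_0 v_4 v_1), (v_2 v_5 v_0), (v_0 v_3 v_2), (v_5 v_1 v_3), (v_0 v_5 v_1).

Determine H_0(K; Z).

We work with the vertex ordering v_0 < v_1 < v_2 < v_3 < v_4 < v_5. The simplices of K, each written with vertices in increasing order, are:

  0-simplices (6): [v_0], [v_1], [v_2], [v_3], [v_4], [v_5]
  1-simplices (15): (15 of them)
  2-simplices (10): [v_0,v_1,v_4], [v_0,v_1,v_5], [v_0,v_2,v_3], [v_0,v_2,v_5], [v_0,v_3,v_4], [v_1,v_2,v_3], [v_1,v_2,v_4], [v_1,v_3,v_5], [v_2,v_4,v_5], [v_3,v_4,v_5]

giving chain groups C_0 ≅ Z^6, C_1 ≅ Z^15, C_2 ≅ Z^10.

The boundary map ∂_1: C_1 → C_0 sends each edge [p,q] (with p < q) to q − p.
The resulting 6×15 matrix has rank 5, and its Smith normal form has invariant factors (1,1,1,1,1).

Boundary ∂_2: C_2 → C_1 sends each 2-simplex [p,q,r] to [q,r] − [p,r] + [p,q]. For instance
  ∂[v_3,v_4,v_5] = [v_4,v_5] − [v_3,v_5] + [v_3,v_4],
  ∂[v_0,v_2,v_5] = [v_2,v_5] − [v_0,v_5] + [v_0,v_2].
As a 15×10 matrix over Z this has rank 10, with invariant factors (1,1,1,1,1,1,1,1,1,2).

Reading off H_k = ker ∂_k / im ∂_{k+1}:

  H_0: rank C_0 − rank ∂_1 = 6 − 5 = 1, and the invariant factors of ∂_1 are all 1, so H_0 = Z.

H_0 ≅ Z.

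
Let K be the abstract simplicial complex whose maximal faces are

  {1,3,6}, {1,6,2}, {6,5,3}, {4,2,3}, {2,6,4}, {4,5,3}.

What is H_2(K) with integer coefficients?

H_2 = 0.

Fix the vertex order 1 < 2 < 3 < 4 < 5 < 6 and write every simplex with vertices in increasing order. Then dim K = 2 and the simplices of K are:

  0-simplices (6): [1], [2], [3], [4], [5], [6]
  1-simplices (12): [1,2], [1,3], [1,6], [2,3], [2,4], [2,6], [3,4], [3,5], [3,6], [4,5], [4,6], [5,6]
  2-simplices (6): [1,2,6], [1,3,6], [2,3,4], [2,4,6], [3,4,5], [3,5,6]

giving chain groups C_0 ≅ Z^6, C_1 ≅ Z^12, C_2 ≅ Z^6.

The boundary map ∂_1: C_1 → C_0 sends each edge [p,q] (with p < q) to q − p.
The resulting 6×12 matrix has rank 5, and its Smith normal form has invariant factors (1,1,1,1,1).

The boundary map ∂_2: C_2 → C_1 sends each 2-simplex [p,q,r] to [q,r] − [p,r] + [p,q]. For instance
  ∂[3,5,6] = [5,6] − [3,6] + [3,5],
  ∂[2,4,6] = [4,6] − [2,6] + [2,4].
The resulting 12×6 matrix has rank 6, and its Smith normal form has invariant factors (1,1,1,1,1,1).

Computing H_k = (kernel of ∂_k) / (image of ∂_{k+1}):

  H_2: rank ker ∂_2 − rank ∂_3 = (6 − 6) − 0 = 0, and there is no ∂_3, so H_2 = 0.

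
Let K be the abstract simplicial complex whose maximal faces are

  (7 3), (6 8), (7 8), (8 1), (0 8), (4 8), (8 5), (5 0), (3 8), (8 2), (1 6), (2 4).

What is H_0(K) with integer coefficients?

H_0 = Z.

Fix the vertex order 0 < 1 < 2 < 3 < 4 < 5 < 6 < 7 < 8 and write every simplex with vertices in increasing order. Then dim K = 1 and the simplices of K are:

  0-simplices (9): [0], [1], [2], [3], [4], [5], [6], [7], [8]
  1-simplices (12): [0,5], [0,8], [1,6], [1,8], [2,4], [2,8], [3,7], [3,8], [4,8], [5,8], [6,8], [7,8]

so the chain groups are C_0 ≅ Z^9, C_1 ≅ Z^12.

The boundary map ∂_1: C_1 → C_0 is given by ∂[p,q] = [q] − [p]. For instance
  ∂[5,8] = [8] − [5].
This gives a 9×12 integer matrix of rank 8; reducing to Smith normal form yields diagonal entries (1,1,1,1,1,1,1,1).

Now H_k = ker ∂_k / im ∂_{k+1}, so:

  H_0: rank C_0 − rank ∂_1 = 9 − 8 = 1, and the invariant factors of ∂_1 are all 1, so H_0 ≅ Z.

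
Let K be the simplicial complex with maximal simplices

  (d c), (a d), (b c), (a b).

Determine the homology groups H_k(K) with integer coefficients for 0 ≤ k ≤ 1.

H_0 ≅ Z,  H_1 ≅ Z.

Take the total order a < b < c < d on the vertex set. Then K (dimension 1) consists of the simplices:

  0-simplices (4): a, b, c, d
  1-simplices (4): ab, ad, bc, cd

giving chain groups C_0 ≅ Z^4, C_1 ≅ Z^4.

Boundary ∂_1: C_1 → C_0 sends each edge [p,q] (with p < q) to q − p.
The resulting 4×4 matrix has rank 3, and its Smith normal form has invariant factors (1,1,1).

Computing H_k = (kernel of ∂_k) / (image of ∂_{k+1}):

  H_0: rank C_0 − rank ∂_1 = 4 − 3 = 1, and the invariant factors of ∂_1 are all 1, so H_0 = Z.
  H_1: rank ker ∂_1 − rank ∂_2 = (4 − 3) − 0 = 1, and there is no ∂_2, so H_1 = Z.

As a check, the Euler characteristic is 4 − 4 = 0, which agrees with 1 − 1 = 0.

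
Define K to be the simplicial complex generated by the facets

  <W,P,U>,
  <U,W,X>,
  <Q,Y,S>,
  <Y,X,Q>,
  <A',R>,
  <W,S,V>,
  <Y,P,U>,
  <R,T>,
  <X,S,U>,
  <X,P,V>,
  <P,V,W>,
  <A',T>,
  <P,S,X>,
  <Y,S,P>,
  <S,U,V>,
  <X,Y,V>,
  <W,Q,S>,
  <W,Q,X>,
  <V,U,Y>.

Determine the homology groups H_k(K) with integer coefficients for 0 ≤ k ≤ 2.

Take the total order P < Q < R < S < T < U < V < W < X < Y < A' on the vertex set. Then K (dimension 2) consists of the simplices:

  0-simplices (11): [P], [Q], [R], [S], [T], [U], [V], [W], [X], [Y], [A']
  1-simplices (27): (27 of them)
  2-simplices (16): [P,S,X], [P,S,Y], [P,U,W], [P,U,Y], [P,V,W], [P,V,X], [Q,S,W], [Q,S,Y], [Q,W,X], [Q,X,Y], [S,U,V], [S,U,X], [S,V,W], [U,V,Y], [U,W,X], [V,X,Y]

giving chain groups C_0 ≅ Z^11, C_1 ≅ Z^27, C_2 ≅ Z^16.

The boundary map ∂_1: C_1 → C_0 is given by ∂[p,q] = [q] − [p].
The resulting 11×27 matrix has rank 9, and its Smith normal form has invariant factors (1,1,1,1,1,1,1,1,1).

The boundary map ∂_2: C_2 → C_1 sends each 2-simplex [p,q,r] to [q,r] − [p,r] + [p,q]. For instance
  ∂[S,U,V] = [U,V] − [S,V] + [S,U],
  ∂[P,S,X] = [S,X] − [P,X] + [P,S].
As a 27×16 matrix over Z this has rank 15, with invariant factors (1,1,1,1,1,1,1,1,1,1,1,1,1,1,1).

Now H_k = ker ∂_k / im ∂_{k+1}, so:

  H_0: rank C_0 − rank ∂_1 = 11 − 9 = 2, and the invariant factors of ∂_1 are all 1, so H_0 ≅ Z^2.
  H_1: rank ker ∂_1 − rank ∂_2 = (27 − 9) − 15 = 3, and the invariant factors of ∂_2 are all 1, so H_1 ≅ Z^3.
  H_2: rank ker ∂_2 − rank ∂_3 = (16 − 15) − 0 = 1, and there is no ∂_3, so H_2 ≅ Z.

(K is a triangulation of the disjoint union of the circle S^1 and the torus T^2.)

H_0 ≅ Z^2,  H_1 ≅ Z^3,  H_2 ≅ Z.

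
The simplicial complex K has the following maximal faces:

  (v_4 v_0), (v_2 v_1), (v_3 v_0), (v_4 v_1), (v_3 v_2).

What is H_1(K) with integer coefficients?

H_1 = Z.

Order the vertices as v_0 < v_1 < v_2 < v_3 < v_4. Listing each simplex with vertices in this order, K has dimension 1 with simplices:

  0-simplices (5): [v_0], [v_1], [v_2], [v_3], [v_4]
  1-simplices (5): [v_0,v_3], [v_0,v_4], [v_1,v_2], [v_1,v_4], [v_2,v_3]

giving chain groups C_0 ≅ Z^5, C_1 ≅ Z^5.

∂_1: C_1 → C_0 maps an edge to its endpoints' difference, ∂[p,q] = q − p. For instance
  ∂[v_1,v_4] = [v_4] − [v_1].
The resulting 5×5 matrix has rank 4, and its Smith normal form has invariant factors (1,1,1,1).

Computing H_k = (kernel of ∂_k) / (image of ∂_{k+1}):

  H_1: rank ker ∂_1 − rank ∂_2 = (5 − 4) − 0 = 1, and there is no ∂_2, so H_1 ≅ Z.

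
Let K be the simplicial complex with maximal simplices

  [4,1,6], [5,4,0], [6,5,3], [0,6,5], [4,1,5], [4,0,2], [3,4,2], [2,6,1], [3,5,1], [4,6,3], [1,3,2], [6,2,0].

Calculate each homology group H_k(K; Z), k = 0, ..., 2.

H_0 = Z,  H_1 = Z/2Z,  H_2 = 0.

Fix the vertex order 0 < 1 < 2 < 3 < 4 < 5 < 6 and write every simplex with vertices in increasing order. Then dim K = 2 and the simplices of K are:

  0-simplices (7): [0], [1], [2], [3], [4], [5], [6]
  1-simplices (18): [0,2], [0,4], [0,5], [0,6], [1,2], [1,3], [1,4], [1,5], [1,6], [2,3], [2,4], [2,6], [3,4], [3,5], [3,6], [4,5], [4,6], [5,6]
  2-simplices (12): [0,2,4], [0,2,6], [0,4,5], [0,5,6], [1,2,3], [1,2,6], [1,3,5], [1,4,5], [1,4,6], [2,3,4], [3,4,6], [3,5,6]

giving chain groups C_0 ≅ Z^7, C_1 ≅ Z^18, C_2 ≅ Z^12.

Boundary ∂_1: C_1 → C_0 is given by ∂[p,q] = [q] − [p]. For instance
  ∂[3,5] = [5] − [3].
The 7×18 boundary matrix has rank 6 and Smith normal form diag(1,1,1,1,1,1).

Boundary ∂_2: C_2 → C_1 acts by ∂[p,q,r] = [q,r] − [p,r] + [p,q]. For instance
  ∂[1,2,6] = [2,6] − [1,6] + [1,2],
  ∂[2,3,4] = [3,4] − [2,4] + [2,3].
The resulting 18×12 matrix has rank 12, and its Smith normal form has invariant factors (1,1,1,1,1,1,1,1,1,1,1,2).

Now H_k = ker ∂_k / im ∂_{k+1}, so:

  H_0: rank C_0 − rank ∂_1 = 7 − 6 = 1, and the invariant factors of ∂_1 are all 1, so H_0 ≅ Z.
  H_1: rank ker ∂_1 − rank ∂_2 = (18 − 6) − 12 = 0, and ∂_2 has invariant factor 2 > 1, so H_1 ≅ Z/2Z.
  H_2: rank ker ∂_2 − rank ∂_3 = (12 − 12) − 0 = 0, and there is no ∂_3, so H_2 ≅ 0.

(K is a triangulation of the real projective plane RP^2.)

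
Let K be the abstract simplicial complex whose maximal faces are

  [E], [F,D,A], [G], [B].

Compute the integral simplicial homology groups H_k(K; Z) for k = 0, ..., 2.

H_0 ≅ Z^4,  H_1 = 0,  H_2 = 0.

Take the total order A < B < D < E < F < G on the vertex set. Then K (dimension 2) consists of the simplices:

  0-simplices (6): A, B, D, E, F, G
  1-simplices (3): AD, AF, DF
  2-simplices (1): ADF

Hence C_0 ≅ Z^6, C_1 ≅ Z^3, C_2 ≅ Z^1.

∂_1: C_1 → C_0 maps an edge to its endpoints' difference, ∂[p,q] = q − p. For instance
  ∂DF = F − D.
As a 6×3 matrix over Z this has rank 2, with invariant factors (1,1).

∂_2: C_2 → C_1 acts by ∂[p,q,r] = [q,r] − [p,r] + [p,q]. For instance
  ∂ADF = DF − AF + AD.
This gives a 3×1 integer matrix of rank 1; reducing to Smith normal form yields diagonal entries (1).

Now H_k = ker ∂_k / im ∂_{k+1}, so:

  H_0: rank C_0 − rank ∂_1 = 6 − 2 = 4, and the invariant factors of ∂_1 are all 1, so H_0 = Z^4.
  H_1: rank ker ∂_1 − rank ∂_2 = (3 − 2) − 1 = 0, and the invariant factors of ∂_2 are all 1, so H_1 = 0.
  H_2: rank ker ∂_2 − rank ∂_3 = (1 − 1) − 0 = 0, and there is no ∂_3, so H_2 = 0.

As a check, the Euler characteristic is 6 − 3 + 1 = 4, which agrees with 4 − 0 + 0 = 4.
(K is a triangulation of the disjoint union of the 2-simplex and a set of 3 points.)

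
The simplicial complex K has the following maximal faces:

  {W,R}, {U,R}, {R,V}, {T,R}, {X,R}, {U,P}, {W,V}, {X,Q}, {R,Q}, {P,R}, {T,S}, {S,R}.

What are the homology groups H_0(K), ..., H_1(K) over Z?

H_0 = Z,  H_1 = Z^4.

Order the vertices as P < Q < R < S < T < U < V < W < X. Listing each simplex with vertices in this order, K has dimension 1 with simplices:

  0-simplices (9): P, Q, R, S, T, U, V, W, X
  1-simplices (12): PR, PU, QR, QX, RS, RT, RU, RV, RW, RX, ST, VW

giving chain groups C_0 ≅ Z^9, C_1 ≅ Z^12.

∂_1: C_1 → C_0 is given by ∂[p,q] = [q] − [p]. For instance
  ∂RW = W − R.
This gives a 9×12 integer matrix of rank 8; reducing to Smith normal form yields diagonal entries (1,1,1,1,1,1,1,1).

Computing H_k = (kernel of ∂_k) / (image of ∂_{k+1}):

  H_0: rank C_0 − rank ∂_1 = 9 − 8 = 1, and the invariant factors of ∂_1 are all 1, so H_0 ≅ Z.
  H_1: rank ker ∂_1 − rank ∂_2 = (12 − 8) − 0 = 4, and there is no ∂_2, so H_1 ≅ Z^4.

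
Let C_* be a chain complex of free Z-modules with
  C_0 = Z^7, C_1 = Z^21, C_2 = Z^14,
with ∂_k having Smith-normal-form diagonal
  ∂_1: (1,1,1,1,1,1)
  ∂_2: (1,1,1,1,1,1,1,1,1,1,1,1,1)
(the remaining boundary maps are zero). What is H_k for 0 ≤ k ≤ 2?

H_0 ≅ Z,  H_1 ≅ Z^2,  H_2 ≅ Z.

H_0: b_0 = 7 − 0 − 6 = 1; torsion from ∂_1 factors > 1: none. So H_0 ≅ Z.
H_1: b_1 = 21 − 6 − 13 = 2; torsion from ∂_2 factors > 1: none. So H_1 ≅ Z^2.
H_2: b_2 = 14 − 13 − 0 = 1; torsion from ∂_3 factors > 1: none. So H_2 ≅ Z.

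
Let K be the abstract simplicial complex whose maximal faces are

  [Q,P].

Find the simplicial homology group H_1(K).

Order the vertices as P < Q. Listing each simplex with vertices in this order, K has dimension 1 with simplices:

  0-simplices (2): P, Q
  1-simplices (1): PQ

giving chain groups C_0 ≅ Z^2, C_1 ≅ Z^1.

∂_1: C_1 → C_0 sends each edge [p,q] (with p < q) to q − p.
The resulting 2×1 matrix has rank 1, and its Smith normal form has invariant factors (1).

Now H_k = ker ∂_k / im ∂_{k+1}, so:

  H_1: rank ker ∂_1 − rank ∂_2 = (1 − 1) − 0 = 0, and there is no ∂_2, so H_1 = 0.

H_1 ≅ 0.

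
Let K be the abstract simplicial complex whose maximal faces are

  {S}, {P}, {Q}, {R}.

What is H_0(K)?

H_0 = Z^4.

Fix the vertex order P < Q < R < S and write every simplex with vertices in increasing order. Then dim K = 0 and the simplices of K are:

  0-simplices (4): P, Q, R, S

so the chain groups are C_0 ≅ Z^4.

Computing H_k = (kernel of ∂_k) / (image of ∂_{k+1}):

  H_0: rank C_0 − rank ∂_1 = 4 − 0 = 4, and there is no ∂_1, so H_0 = Z^4.

(K is a triangulation of a set of 4 points.)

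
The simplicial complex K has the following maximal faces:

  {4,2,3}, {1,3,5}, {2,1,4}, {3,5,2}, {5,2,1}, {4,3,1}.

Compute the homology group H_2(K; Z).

H_2 ≅ Z.

Take the total order 1 < 2 < 3 < 4 < 5 on the vertex set. Then K (dimension 2) consists of the simplices:

  0-simplices (5): [1], [2], [3], [4], [5]
  1-simplices (9): [1,2], [1,3], [1,4], [1,5], [2,3], [2,4], [2,5], [3,4], [3,5]
  2-simplices (6): [1,2,4], [1,2,5], [1,3,4], [1,3,5], [2,3,4], [2,3,5]

Hence C_0 ≅ Z^5, C_1 ≅ Z^9, C_2 ≅ Z^6.

∂_1: C_1 → C_0 sends each edge [p,q] (with p < q) to q − p.
As a 5×9 matrix over Z this has rank 4, with invariant factors (1,1,1,1).

∂_2: C_2 → C_1 acts by ∂[p,q,r] = [q,r] − [p,r] + [p,q]. For instance
  ∂[1,2,4] = [2,4] − [1,4] + [1,2],
  ∂[1,3,5] = [3,5] − [1,5] + [1,3].
The resulting 9×6 matrix has rank 5, and its Smith normal form has invariant factors (1,1,1,1,1).

Reading off H_k = ker ∂_k / im ∂_{k+1}:

  H_2: rank ker ∂_2 − rank ∂_3 = (6 − 5) − 0 = 1, and there is no ∂_3, so H_2 = Z.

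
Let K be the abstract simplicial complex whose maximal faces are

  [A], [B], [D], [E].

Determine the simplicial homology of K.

H_0 = Z^4.

We work with the vertex ordering A < B < D < E. The simplices of K, each written with vertices in increasing order, are:

  0-simplices (4): A, B, D, E

Hence C_0 ≅ Z^4.

Now H_k = ker ∂_k / im ∂_{k+1}, so:

  H_0: rank C_0 − rank ∂_1 = 4 − 0 = 4, and there is no ∂_1, so H_0 ≅ Z^4.

(K is a triangulation of a set of 4 points.)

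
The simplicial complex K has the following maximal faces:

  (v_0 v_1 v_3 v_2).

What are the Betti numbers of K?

Fix the vertex order v_0 < v_1 < v_2 < v_3 and write every simplex with vertices in increasing order. Then dim K = 3 and the simplices of K are:

  0-simplices (4): [v_0], [v_1], [v_2], [v_3]
  1-simplices (6): [v_0,v_1], [v_0,v_2], [v_0,v_3], [v_1,v_2], [v_1,v_3], [v_2,v_3]
  2-simplices (4): [v_0,v_1,v_2], [v_0,v_1,v_3], [v_0,v_2,v_3], [v_1,v_2,v_3]
  3-simplices (1): [v_0,v_1,v_2,v_3]

giving chain groups C_0 ≅ Z^4, C_1 ≅ Z^6, C_2 ≅ Z^4, C_3 ≅ Z^1.

The boundary map ∂_1: C_1 → C_0 maps an edge to its endpoints' difference, ∂[p,q] = q − p. For instance
  ∂[v_0,v_3] = [v_3] − [v_0].
The resulting 4×6 matrix has rank 3, and its Smith normal form has invariant factors (1,1,1).

∂_2: C_2 → C_1 maps a triangle to the signed sum of its edges. For instance
  ∂[v_1,v_2,v_3] = [v_2,v_3] − [v_1,v_3] + [v_1,v_2],
  ∂[v_0,v_1,v_3] = [v_1,v_3] − [v_0,v_3] + [v_0,v_1].
The resulting 6×4 matrix has rank 3, and its Smith normal form has invariant factors (1,1,1).

The boundary map ∂_3: C_3 → C_2 sends each 3-simplex σ to the alternating sum Σ_i (−1)^i (σ with its i-th vertex removed). For instance
  ∂[v_0,v_1,v_2,v_3] = [v_1,v_2,v_3] − [v_0,v_2,v_3] + [v_0,v_1,v_3] − [v_0,v_1,v_2].
As a 4×1 matrix over Z this has rank 1, with invariant factors (1).

From H_k ≅ ker(∂_k) / im(∂_{k+1}) we obtain:

  H_0: rank C_0 − rank ∂_1 = 4 − 3 = 1, and the invariant factors of ∂_1 are all 1, so H_0 = Z.
  H_1: rank ker ∂_1 − rank ∂_2 = (6 − 3) − 3 = 0, and the invariant factors of ∂_2 are all 1, so H_1 = 0.
  H_2: rank ker ∂_2 − rank ∂_3 = (4 − 3) − 1 = 0, and the invariant factors of ∂_3 are all 1, so H_2 = 0.
  H_3: rank ker ∂_3 − rank ∂_4 = (1 − 1) − 0 = 0, and there is no ∂_4, so H_3 = 0.

As a check, the Euler characteristic is 4 − 6 + 4 − 1 = 1, which agrees with 1 − 0 + 0 − 0 = 1.

Hence the Betti numbers are b_0 = 1, b_1 = 0, b_2 = 0, b_3 = 0.

b_0 = 1, b_1 = 0, b_2 = 0, b_3 = 0.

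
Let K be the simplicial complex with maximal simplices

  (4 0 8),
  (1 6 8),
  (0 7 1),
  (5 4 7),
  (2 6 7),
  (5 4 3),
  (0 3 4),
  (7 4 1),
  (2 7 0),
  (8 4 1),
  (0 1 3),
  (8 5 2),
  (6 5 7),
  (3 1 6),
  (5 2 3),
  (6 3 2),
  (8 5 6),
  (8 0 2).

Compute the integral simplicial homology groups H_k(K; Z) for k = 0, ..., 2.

H_0 ≅ Z,  H_1 ≅ Z × Z/2,  H_2 = 0.

We work with the vertex ordering 0 < 1 < 2 < 3 < 4 < 5 < 6 < 7 < 8. The simplices of K, each written with vertices in increasing order, are:

  0-simplices (9): [0], [1], [2], [3], [4], [5], [6], [7], [8]
  1-simplices (27): (27 of them)
  2-simplices (18): [0,1,3], [0,1,7], [0,2,7], [0,2,8], [0,3,4], [0,4,8], [1,3,6], [1,4,7], [1,4,8], [1,6,8], [2,3,5], [2,3,6], [2,5,8], [2,6,7], [3,4,5], [4,5,7], [5,6,7], [5,6,8]

so the chain groups are C_0 ≅ Z^9, C_1 ≅ Z^27, C_2 ≅ Z^18.

The boundary map ∂_1: C_1 → C_0 sends each edge [p,q] (with p < q) to q − p.
The 9×27 boundary matrix has rank 8 and Smith normal form diag(1,1,1,1,1,1,1,1).

The boundary map ∂_2: C_2 → C_1 acts by ∂[p,q,r] = [q,r] − [p,r] + [p,q]. For instance
  ∂[2,6,7] = [6,7] − [2,7] + [2,6],
  ∂[2,5,8] = [5,8] − [2,8] + [2,5].
The resulting 27×18 matrix has rank 18, and its Smith normal form has invariant factors (1,1,1,1,1,1,1,1,1,1,1,1,1,1,1,1,1,2).

Now H_k = ker ∂_k / im ∂_{k+1}, so:

  H_0: rank C_0 − rank ∂_1 = 9 − 8 = 1, and the invariant factors of ∂_1 are all 1, so H_0 = Z.
  H_1: rank ker ∂_1 − rank ∂_2 = (27 − 8) − 18 = 1, and ∂_2 has invariant factor 2 > 1, so H_1 = Z × Z/2.
  H_2: rank ker ∂_2 − rank ∂_3 = (18 − 18) − 0 = 0, and there is no ∂_3, so H_2 = 0.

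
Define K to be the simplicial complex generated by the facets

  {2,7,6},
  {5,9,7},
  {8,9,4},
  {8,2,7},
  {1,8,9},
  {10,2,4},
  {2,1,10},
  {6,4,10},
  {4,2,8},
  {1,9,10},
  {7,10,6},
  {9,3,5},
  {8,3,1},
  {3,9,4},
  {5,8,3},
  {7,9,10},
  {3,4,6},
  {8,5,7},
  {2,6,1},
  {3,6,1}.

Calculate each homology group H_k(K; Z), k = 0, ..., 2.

H_0 = Z,  H_1 = Z ⊕ Z/2,  H_2 = 0.

Order the vertices as 1 < 2 < 3 < 4 < 5 < 6 < 7 < 8 < 9 < 10. Listing each simplex with vertices in this order, K has dimension 2 with simplices:

  0-simplices (10): [1], [2], [3], [4], [5], [6], [7], [8], [9], [10]
  1-simplices (30): (30 of them)
  2-simplices (20): (20 of them)

giving chain groups C_0 ≅ Z^10, C_1 ≅ Z^30, C_2 ≅ Z^20.

Boundary ∂_1: C_1 → C_0 is given by ∂[p,q] = [q] − [p]. For instance
  ∂[6,7] = [7] − [6].
As a 10×30 matrix over Z this has rank 9, with invariant factors (1,1,1,1,1,1,1,1,1).

Boundary ∂_2: C_2 → C_1 maps a triangle to the signed sum of its edges. For instance
  ∂[3,4,9] = [4,9] − [3,9] + [3,4],
  ∂[1,2,6] = [2,6] − [1,6] + [1,2].
This gives a 30×20 integer matrix of rank 20; reducing to Smith normal form yields diagonal entries (1,1,1,1,1,1,1,1,1,1,1,1,1,1,1,1,1,1,1,2).

Computing H_k = (kernel of ∂_k) / (image of ∂_{k+1}):

  H_0: rank C_0 − rank ∂_1 = 10 − 9 = 1, and the invariant factors of ∂_1 are all 1, so H_0 ≅ Z.
  H_1: rank ker ∂_1 − rank ∂_2 = (30 − 9) − 20 = 1, and ∂_2 has invariant factor 2 > 1, so H_1 ≅ Z ⊕ Z/2.
  H_2: rank ker ∂_2 − rank ∂_3 = (20 − 20) − 0 = 0, and there is no ∂_3, so H_2 ≅ 0.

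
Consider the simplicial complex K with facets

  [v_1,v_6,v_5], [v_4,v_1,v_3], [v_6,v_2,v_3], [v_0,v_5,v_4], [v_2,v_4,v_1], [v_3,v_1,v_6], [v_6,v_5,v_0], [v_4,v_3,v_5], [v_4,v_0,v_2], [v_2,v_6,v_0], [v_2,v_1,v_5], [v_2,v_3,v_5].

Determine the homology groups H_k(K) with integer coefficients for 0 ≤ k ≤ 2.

H_0 = Z,  H_1 = Z/2,  H_2 = 0.

Order the vertices as v_0 < v_1 < v_2 < v_3 < v_4 < v_5 < v_6. Listing each simplex with vertices in this order, K has dimension 2 with simplices:

  0-simplices (7): [v_0], [v_1], [v_2], [v_3], [v_4], [v_5], [v_6]
  1-simplices (18): (18 of them)
  2-simplices (12): (12 of them)

so the chain groups are C_0 ≅ Z^7, C_1 ≅ Z^18, C_2 ≅ Z^12.

∂_1: C_1 → C_0 maps an edge to its endpoints' difference, ∂[p,q] = q − p. For instance
  ∂[v_1,v_6] = [v_6] − [v_1].
As a 7×18 matrix over Z this has rank 6, with invariant factors (1,1,1,1,1,1).

Boundary ∂_2: C_2 → C_1 sends each 2-simplex [p,q,r] to [q,r] − [p,r] + [p,q]. For instance
  ∂[v_1,v_3,v_4] = [v_3,v_4] − [v_1,v_4] + [v_1,v_3],
  ∂[v_1,v_2,v_4] = [v_2,v_4] − [v_1,v_4] + [v_1,v_2].
The 18×12 boundary matrix has rank 12 and Smith normal form diag(1,1,1,1,1,1,1,1,1,1,1,2).

Computing H_k = (kernel of ∂_k) / (image of ∂_{k+1}):

  H_0: rank C_0 − rank ∂_1 = 7 − 6 = 1, and the invariant factors of ∂_1 are all 1, so H_0 = Z.
  H_1: rank ker ∂_1 − rank ∂_2 = (18 − 6) − 12 = 0, and ∂_2 has invariant factor 2 > 1, so H_1 = Z/2.
  H_2: rank ker ∂_2 − rank ∂_3 = (12 − 12) − 0 = 0, and there is no ∂_3, so H_2 = 0.

(K is a triangulation of the real projective plane RP^2.)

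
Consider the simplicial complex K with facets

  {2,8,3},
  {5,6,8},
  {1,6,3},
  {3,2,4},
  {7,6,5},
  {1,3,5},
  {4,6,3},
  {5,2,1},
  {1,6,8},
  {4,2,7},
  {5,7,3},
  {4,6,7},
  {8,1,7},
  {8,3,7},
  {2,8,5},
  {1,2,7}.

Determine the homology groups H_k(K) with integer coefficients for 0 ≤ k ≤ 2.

Order the vertices as 1 < 2 < 3 < 4 < 5 < 6 < 7 < 8. Listing each simplex with vertices in this order, K has dimension 2 with simplices:

  0-simplices (8): [1], [2], [3], [4], [5], [6], [7], [8]
  1-simplices (24): (24 of them)
  2-simplices (16): [1,2,5], [1,2,7], [1,3,5], [1,3,6], [1,6,8], [1,7,8], [2,3,4], [2,3,8], [2,4,7], [2,5,8], [3,4,6], [3,5,7], [3,7,8], [4,6,7], [5,6,7], [5,6,8]

giving chain groups C_0 ≅ Z^8, C_1 ≅ Z^24, C_2 ≅ Z^16.

Boundary ∂_1: C_1 → C_0 is given by ∂[p,q] = [q] − [p].
The 8×24 boundary matrix has rank 7 and Smith normal form diag(1,1,1,1,1,1,1).

∂_2: C_2 → C_1 sends each 2-simplex [p,q,r] to [q,r] − [p,r] + [p,q]. For instance
  ∂[3,7,8] = [7,8] − [3,8] + [3,7],
  ∂[1,3,6] = [3,6] − [1,6] + [1,3].
This gives a 24×16 integer matrix of rank 15; reducing to Smith normal form yields diagonal entries (1,1,1,1,1,1,1,1,1,1,1,1,1,1,1).

From H_k ≅ ker(∂_k) / im(∂_{k+1}) we obtain:

  H_0: rank C_0 − rank ∂_1 = 8 − 7 = 1, and the invariant factors of ∂_1 are all 1, so H_0 = Z.
  H_1: rank ker ∂_1 − rank ∂_2 = (24 − 7) − 15 = 2, and the invariant factors of ∂_2 are all 1, so H_1 = Z^2.
  H_2: rank ker ∂_2 − rank ∂_3 = (16 − 15) − 0 = 1, and there is no ∂_3, so H_2 = Z.

(K is a triangulation of the torus T^2.)

H_0 ≅ Z,  H_1 ≅ Z^2,  H_2 ≅ Z.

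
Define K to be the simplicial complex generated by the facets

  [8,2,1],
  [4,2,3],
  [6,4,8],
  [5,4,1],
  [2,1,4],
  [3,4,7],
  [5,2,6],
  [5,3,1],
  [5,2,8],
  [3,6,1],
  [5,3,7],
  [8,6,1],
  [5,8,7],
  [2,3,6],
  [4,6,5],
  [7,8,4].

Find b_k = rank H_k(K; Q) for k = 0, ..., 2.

Order the vertices as 1 < 2 < 3 < 4 < 5 < 6 < 7 < 8. Listing each simplex with vertices in this order, K has dimension 2 with simplices:

  0-simplices (8): [1], [2], [3], [4], [5], [6], [7], [8]
  1-simplices (24): (24 of them)
  2-simplices (16): [1,2,4], [1,2,8], [1,3,5], [1,3,6], [1,4,5], [1,6,8], [2,3,4], [2,3,6], [2,5,6], [2,5,8], [3,4,7], [3,5,7], [4,5,6], [4,6,8], [4,7,8], [5,7,8]

so the chain groups are C_0 ≅ Z^8, C_1 ≅ Z^24, C_2 ≅ Z^16.

The boundary map ∂_1: C_1 → C_0 sends each edge [p,q] (with p < q) to q − p. For instance
  ∂[3,4] = [4] − [3].
As a 8×24 matrix over Z this has rank 7, with invariant factors (1,1,1,1,1,1,1).

The boundary map ∂_2: C_2 → C_1 maps a triangle to the signed sum of its edges. For instance
  ∂[2,5,8] = [5,8] − [2,8] + [2,5],
  ∂[3,4,7] = [4,7] − [3,7] + [3,4].
This gives a 24×16 integer matrix of rank 15; reducing to Smith normal form yields diagonal entries (1,1,1,1,1,1,1,1,1,1,1,1,1,1,1).

Now H_k = ker ∂_k / im ∂_{k+1}, so:

  H_0: rank C_0 − rank ∂_1 = 8 − 7 = 1, and the invariant factors of ∂_1 are all 1, so H_0 ≅ Z.
  H_1: rank ker ∂_1 − rank ∂_2 = (24 − 7) − 15 = 2, and the invariant factors of ∂_2 are all 1, so H_1 ≅ Z^2.
  H_2: rank ker ∂_2 − rank ∂_3 = (16 − 15) − 0 = 1, and there is no ∂_3, so H_2 ≅ Z.

(K is a triangulation of the torus T^2.)

Hence the Betti numbers are b_0 = 1, b_1 = 2, b_2 = 1.

b_0 = 1, b_1 = 2, b_2 = 1.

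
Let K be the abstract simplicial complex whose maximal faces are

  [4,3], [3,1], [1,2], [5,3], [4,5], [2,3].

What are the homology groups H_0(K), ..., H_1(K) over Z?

K has 5 vertices, 6 edges.
rank ∂_0 = 0, rank ∂_1 = 4 ⇒ b_0 = 5 − 0 − 4 = 1; all invariant factors of ∂_1 are 1 so no torsion. So H_0 ≅ Z.
rank ∂_1 = 4, rank ∂_2 = 0 ⇒ b_1 = 6 − 4 − 0 = 2. So H_1 ≅ Z^2.

H_0 = Z,  H_1 = Z^2.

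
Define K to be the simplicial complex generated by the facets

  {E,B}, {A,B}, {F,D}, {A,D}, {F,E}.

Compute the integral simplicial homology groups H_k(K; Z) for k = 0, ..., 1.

Take the total order A < B < D < E < F on the vertex set. Then K (dimension 1) consists of the simplices:

  0-simplices (5): A, B, D, E, F
  1-simplices (5): AB, AD, BE, DF, EF

giving chain groups C_0 ≅ Z^5, C_1 ≅ Z^5.

Boundary ∂_1: C_1 → C_0 maps an edge to its endpoints' difference, ∂[p,q] = q − p. For instance
  ∂EF = F − E.
The resulting 5×5 matrix has rank 4, and its Smith normal form has invariant factors (1,1,1,1).

Computing H_k = (kernel of ∂_k) / (image of ∂_{k+1}):

  H_0: rank C_0 − rank ∂_1 = 5 − 4 = 1, and the invariant factors of ∂_1 are all 1, so H_0 = Z.
  H_1: rank ker ∂_1 − rank ∂_2 = (5 − 4) − 0 = 1, and there is no ∂_2, so H_1 = Z.

H_0 ≅ Z,  H_1 ≅ Z.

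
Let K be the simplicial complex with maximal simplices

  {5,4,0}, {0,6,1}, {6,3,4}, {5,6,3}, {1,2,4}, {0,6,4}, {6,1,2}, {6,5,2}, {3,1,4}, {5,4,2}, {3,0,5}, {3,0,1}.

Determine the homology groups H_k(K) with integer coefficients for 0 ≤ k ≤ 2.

We work with the vertex ordering 0 < 1 < 2 < 3 < 4 < 5 < 6. The simplices of K, each written with vertices in increasing order, are:

  0-simplices (7): [0], [1], [2], [3], [4], [5], [6]
  1-simplices (18): [0,1], [0,3], [0,4], [0,5], [0,6], [1,2], [1,3], [1,4], [1,6], [2,4], [2,5], [2,6], [3,4], [3,5], [3,6], [4,5], [4,6], [5,6]
  2-simplices (12): [0,1,3], [0,1,6], [0,3,5], [0,4,5], [0,4,6], [1,2,4], [1,2,6], [1,3,4], [2,4,5], [2,5,6], [3,4,6], [3,5,6]

Hence C_0 ≅ Z^7, C_1 ≅ Z^18, C_2 ≅ Z^12.

The boundary map ∂_1: C_1 → C_0 maps an edge to its endpoints' difference, ∂[p,q] = q − p. For instance
  ∂[0,3] = [3] − [0].
The 7×18 boundary matrix has rank 6 and Smith normal form diag(1,1,1,1,1,1).

Boundary ∂_2: C_2 → C_1 maps a triangle to the signed sum of its edges. For instance
  ∂[1,2,6] = [2,6] − [1,6] + [1,2],
  ∂[3,4,6] = [4,6] − [3,6] + [3,4].
This gives a 18×12 integer matrix of rank 12; reducing to Smith normal form yields diagonal entries (1,1,1,1,1,1,1,1,1,1,1,2).

Computing H_k = (kernel of ∂_k) / (image of ∂_{k+1}):

  H_0: rank C_0 − rank ∂_1 = 7 − 6 = 1, and the invariant factors of ∂_1 are all 1, so H_0 = Z.
  H_1: rank ker ∂_1 − rank ∂_2 = (18 − 6) − 12 = 0, and ∂_2 has invariant factor 2 > 1, so H_1 = Z/2.
  H_2: rank ker ∂_2 − rank ∂_3 = (12 − 12) − 0 = 0, and there is no ∂_3, so H_2 = 0.

H_0 = Z,  H_1 = Z/2,  H_2 = 0.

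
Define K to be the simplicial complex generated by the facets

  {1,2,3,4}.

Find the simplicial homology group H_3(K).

H_3 = 0.

We work with the vertex ordering 1 < 2 < 3 < 4. The simplices of K, each written with vertices in increasing order, are:

  0-simplices (4): [1], [2], [3], [4]
  1-simplices (6): [1,2], [1,3], [1,4], [2,3], [2,4], [3,4]
  2-simplices (4): [1,2,3], [1,2,4], [1,3,4], [2,3,4]
  3-simplices (1): [1,2,3,4]

Hence C_0 ≅ Z^4, C_1 ≅ Z^6, C_2 ≅ Z^4, C_3 ≅ Z^1.

∂_1: C_1 → C_0 is given by ∂[p,q] = [q] − [p]. For instance
  ∂[1,3] = [3] − [1].
As a 4×6 matrix over Z this has rank 3, with invariant factors (1,1,1).

Boundary ∂_2: C_2 → C_1 sends each 2-simplex [p,q,r] to [q,r] − [p,r] + [p,q]. For instance
  ∂[2,3,4] = [3,4] − [2,4] + [2,3],
  ∂[1,2,4] = [2,4] − [1,4] + [1,2].
The resulting 6×4 matrix has rank 3, and its Smith normal form has invariant factors (1,1,1).

Boundary ∂_3: C_3 → C_2 sends each 3-simplex σ to the alternating sum Σ_i (−1)^i (σ with its i-th vertex removed). For instance
  ∂[1,2,3,4] = [2,3,4] − [1,3,4] + [1,2,4] − [1,2,3].
The 4×1 boundary matrix has rank 1 and Smith normal form diag(1).

From H_k ≅ ker(∂_k) / im(∂_{k+1}) we obtain:

  H_3: rank ker ∂_3 − rank ∂_4 = (1 − 1) − 0 = 0, and there is no ∂_4, so H_3 = 0.

(K is a triangulation of the 3-simplex.)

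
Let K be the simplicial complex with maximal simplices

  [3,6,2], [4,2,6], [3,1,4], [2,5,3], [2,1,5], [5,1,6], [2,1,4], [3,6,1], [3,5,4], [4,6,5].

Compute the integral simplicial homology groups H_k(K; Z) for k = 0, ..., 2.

Fix the vertex order 1 < 2 < 3 < 4 < 5 < 6 and write every simplex with vertices in increasing order. Then dim K = 2 and the simplices of K are:

  0-simplices (6): [1], [2], [3], [4], [5], [6]
  1-simplices (15): [1,2], [1,3], [1,4], [1,5], [1,6], [2,3], [2,4], [2,5], [2,6], [3,4], [3,5], [3,6], [4,5], [4,6], [5,6]
  2-simplices (10): [1,2,4], [1,2,5], [1,3,4], [1,3,6], [1,5,6], [2,3,5], [2,3,6], [2,4,6], [3,4,5], [4,5,6]

giving chain groups C_0 ≅ Z^6, C_1 ≅ Z^15, C_2 ≅ Z^10.

∂_1: C_1 → C_0 sends each edge [p,q] (with p < q) to q − p.
The resulting 6×15 matrix has rank 5, and its Smith normal form has invariant factors (1,1,1,1,1).

Boundary ∂_2: C_2 → C_1 maps a triangle to the signed sum of its edges. For instance
  ∂[3,4,5] = [4,5] − [3,5] + [3,4],
  ∂[4,5,6] = [5,6] − [4,6] + [4,5].
This gives a 15×10 integer matrix of rank 10; reducing to Smith normal form yields diagonal entries (1,1,1,1,1,1,1,1,1,2).

Computing H_k = (kernel of ∂_k) / (image of ∂_{k+1}):

  H_0: rank C_0 − rank ∂_1 = 6 − 5 = 1, and the invariant factors of ∂_1 are all 1, so H_0 = Z.
  H_1: rank ker ∂_1 − rank ∂_2 = (15 − 5) − 10 = 0, and ∂_2 has invariant factor 2 > 1, so H_1 = Z/2.
  H_2: rank ker ∂_2 − rank ∂_3 = (10 − 10) − 0 = 0, and there is no ∂_3, so H_2 = 0.

As a check, the Euler characteristic is 6 − 15 + 10 = 1, which agrees with 1 − 0 + 0 = 1.

H_0 = Z,  H_1 = Z/2,  H_2 = 0.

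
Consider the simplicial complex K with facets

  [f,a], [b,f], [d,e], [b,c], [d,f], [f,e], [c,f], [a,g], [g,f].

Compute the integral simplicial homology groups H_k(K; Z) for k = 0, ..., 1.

Fix the vertex order a < b < c < d < e < f < g and write every simplex with vertices in increasing order. Then dim K = 1 and the simplices of K are:

  0-simplices (7): a, b, c, d, e, f, g
  1-simplices (9): af, ag, bc, bf, cf, de, df, ef, fg

Hence C_0 ≅ Z^7, C_1 ≅ Z^9.

Boundary ∂_1: C_1 → C_0 sends each edge [p,q] (with p < q) to q − p. For instance
  ∂bf = f − b.
The resulting 7×9 matrix has rank 6, and its Smith normal form has invariant factors (1,1,1,1,1,1).

From H_k ≅ ker(∂_k) / im(∂_{k+1}) we obtain:

  H_0: rank C_0 − rank ∂_1 = 7 − 6 = 1, and the invariant factors of ∂_1 are all 1, so H_0 ≅ Z.
  H_1: rank ker ∂_1 − rank ∂_2 = (9 − 6) − 0 = 3, and there is no ∂_2, so H_1 ≅ Z^3.

H_0 ≅ Z,  H_1 ≅ Z^3.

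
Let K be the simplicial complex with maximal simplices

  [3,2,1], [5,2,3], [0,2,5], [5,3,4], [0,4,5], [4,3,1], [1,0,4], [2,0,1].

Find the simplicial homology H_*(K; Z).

H_0 = Z,  H_1 = 0,  H_2 = Z.

Fix the vertex order 0 < 1 < 2 < 3 < 4 < 5 and write every simplex with vertices in increasing order. Then dim K = 2 and the simplices of K are:

  0-simplices (6): [0], [1], [2], [3], [4], [5]
  1-simplices (12): [0,1], [0,2], [0,4], [0,5], [1,2], [1,3], [1,4], [2,3], [2,5], [3,4], [3,5], [4,5]
  2-simplices (8): [0,1,2], [0,1,4], [0,2,5], [0,4,5], [1,2,3], [1,3,4], [2,3,5], [3,4,5]

so the chain groups are C_0 ≅ Z^6, C_1 ≅ Z^12, C_2 ≅ Z^8.

The boundary map ∂_1: C_1 → C_0 maps an edge to its endpoints' difference, ∂[p,q] = q − p. For instance
  ∂[0,4] = [4] − [0].
This gives a 6×12 integer matrix of rank 5; reducing to Smith normal form yields diagonal entries (1,1,1,1,1).

The boundary map ∂_2: C_2 → C_1 maps a triangle to the signed sum of its edges. For instance
  ∂[0,2,5] = [2,5] − [0,5] + [0,2],
  ∂[0,1,4] = [1,4] − [0,4] + [0,1].
The resulting 12×8 matrix has rank 7, and its Smith normal form has invariant factors (1,1,1,1,1,1,1).

Reading off H_k = ker ∂_k / im ∂_{k+1}:

  H_0: rank C_0 − rank ∂_1 = 6 − 5 = 1, and the invariant factors of ∂_1 are all 1, so H_0 ≅ Z.
  H_1: rank ker ∂_1 − rank ∂_2 = (12 − 5) − 7 = 0, and the invariant factors of ∂_2 are all 1, so H_1 ≅ 0.
  H_2: rank ker ∂_2 − rank ∂_3 = (8 − 7) − 0 = 1, and there is no ∂_3, so H_2 ≅ Z.

(K is a triangulation of the 2-sphere S^2.)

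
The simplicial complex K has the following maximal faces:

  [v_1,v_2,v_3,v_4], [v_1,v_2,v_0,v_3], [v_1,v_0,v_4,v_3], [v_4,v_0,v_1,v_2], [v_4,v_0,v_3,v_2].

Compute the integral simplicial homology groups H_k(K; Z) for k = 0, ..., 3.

H_0 = Z,  H_1 = 0,  H_2 = 0,  H_3 = Z.

Fix the vertex order v_0 < v_1 < v_2 < v_3 < v_4 and write every simplex with vertices in increasing order. Then dim K = 3 and the simplices of K are:

  0-simplices (5): [v_0], [v_1], [v_2], [v_3], [v_4]
  1-simplices (10): [v_0,v_1], [v_0,v_2], [v_0,v_3], [v_0,v_4], [v_1,v_2], [v_1,v_3], [v_1,v_4], [v_2,v_3], [v_2,v_4], [v_3,v_4]
  2-simplices (10): [v_0,v_1,v_2], [v_0,v_1,v_3], [v_0,v_1,v_4], [v_0,v_2,v_3], [v_0,v_2,v_4], [v_0,v_3,v_4], [v_1,v_2,v_3], [v_1,v_2,v_4], [v_1,v_3,v_4], [v_2,v_3,v_4]
  3-simplices (5): [v_0,v_1,v_2,v_3], [v_0,v_1,v_2,v_4], [v_0,v_1,v_3,v_4], [v_0,v_2,v_3,v_4], [v_1,v_2,v_3,v_4]

giving chain groups C_0 ≅ Z^5, C_1 ≅ Z^10, C_2 ≅ Z^10, C_3 ≅ Z^5.

∂_1: C_1 → C_0 sends each edge [p,q] (with p < q) to q − p.
This gives a 5×10 integer matrix of rank 4; reducing to Smith normal form yields diagonal entries (1,1,1,1).

The boundary map ∂_2: C_2 → C_1 acts by ∂[p,q,r] = [q,r] − [p,r] + [p,q]. For instance
  ∂[v_2,v_3,v_4] = [v_3,v_4] − [v_2,v_4] + [v_2,v_3],
  ∂[v_0,v_1,v_4] = [v_1,v_4] − [v_0,v_4] + [v_0,v_1].
As a 10×10 matrix over Z this has rank 6, with invariant factors (1,1,1,1,1,1).

Boundary ∂_3: C_3 → C_2 sends each 3-simplex σ to the alternating sum Σ_i (−1)^i (σ with its i-th vertex removed). For instance
  ∂[v_0,v_2,v_3,v_4] = [v_2,v_3,v_4] − [v_0,v_3,v_4] + [v_0,v_2,v_4] − [v_0,v_2,v_3],
  ∂[v_1,v_2,v_3,v_4] = [v_2,v_3,v_4] − [v_1,v_3,v_4] + [v_1,v_2,v_4] − [v_1,v_2,v_3].
This gives a 10×5 integer matrix of rank 4; reducing to Smith normal form yields diagonal entries (1,1,1,1).

Now H_k = ker ∂_k / im ∂_{k+1}, so:

  H_0: rank C_0 − rank ∂_1 = 5 − 4 = 1, and the invariant factors of ∂_1 are all 1, so H_0 = Z.
  H_1: rank ker ∂_1 − rank ∂_2 = (10 − 4) − 6 = 0, and the invariant factors of ∂_2 are all 1, so H_1 = 0.
  H_2: rank ker ∂_2 − rank ∂_3 = (10 − 6) − 4 = 0, and the invariant factors of ∂_3 are all 1, so H_2 = 0.
  H_3: rank ker ∂_3 − rank ∂_4 = (5 − 4) − 0 = 1, and there is no ∂_4, so H_3 = Z.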